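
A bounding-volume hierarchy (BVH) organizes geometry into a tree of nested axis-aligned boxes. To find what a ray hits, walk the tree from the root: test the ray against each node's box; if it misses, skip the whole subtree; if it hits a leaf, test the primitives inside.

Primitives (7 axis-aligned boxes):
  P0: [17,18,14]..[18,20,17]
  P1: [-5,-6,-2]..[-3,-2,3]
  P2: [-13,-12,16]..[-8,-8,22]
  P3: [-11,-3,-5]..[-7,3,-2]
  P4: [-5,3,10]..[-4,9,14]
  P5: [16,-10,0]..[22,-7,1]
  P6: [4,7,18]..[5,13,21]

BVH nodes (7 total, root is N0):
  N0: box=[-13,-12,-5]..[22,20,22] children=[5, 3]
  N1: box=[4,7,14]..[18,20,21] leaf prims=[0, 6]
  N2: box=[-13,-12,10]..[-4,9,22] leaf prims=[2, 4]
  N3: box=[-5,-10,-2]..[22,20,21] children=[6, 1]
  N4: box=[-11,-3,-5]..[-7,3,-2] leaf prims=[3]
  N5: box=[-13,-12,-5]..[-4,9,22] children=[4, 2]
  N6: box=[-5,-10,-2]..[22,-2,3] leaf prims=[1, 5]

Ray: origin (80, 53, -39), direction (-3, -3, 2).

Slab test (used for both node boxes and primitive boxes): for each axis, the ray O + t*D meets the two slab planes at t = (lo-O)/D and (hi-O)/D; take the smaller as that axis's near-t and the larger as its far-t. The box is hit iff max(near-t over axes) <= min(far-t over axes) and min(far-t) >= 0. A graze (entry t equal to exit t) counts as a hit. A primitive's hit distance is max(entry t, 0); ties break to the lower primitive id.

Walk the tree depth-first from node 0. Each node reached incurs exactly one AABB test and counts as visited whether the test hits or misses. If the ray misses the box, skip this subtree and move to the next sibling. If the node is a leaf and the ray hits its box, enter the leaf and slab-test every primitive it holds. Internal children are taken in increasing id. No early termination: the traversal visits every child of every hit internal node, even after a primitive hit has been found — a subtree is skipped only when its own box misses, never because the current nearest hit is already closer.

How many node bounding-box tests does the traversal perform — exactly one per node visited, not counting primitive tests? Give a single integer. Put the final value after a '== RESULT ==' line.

Traverse from the root:
N0 x:[58/3,31] y:[11,65/3] z:[17,61/2] -> hit [58/3,65/3], descend [3, 5]
  N3 x:[58/3,85/3] y:[11,21] z:[37/2,30] -> hit [58/3,21], descend [1, 6]
    N1 x:[62/3,76/3] y:[11,46/3] z:[53/2,30] -> miss, prune
    N6 x:[58/3,85/3] y:[55/3,21] z:[37/2,21] -> hit [58/3,21] leaf, test {P1(miss), P5@t=20}
  N5 x:[28,31] y:[44/3,65/3] z:[17,61/2] -> miss, prune

Visited [0, 3, 1, 6, 5]. Tests: 5 box, 1 leaf. Nearest: P5.

== RESULT ==
5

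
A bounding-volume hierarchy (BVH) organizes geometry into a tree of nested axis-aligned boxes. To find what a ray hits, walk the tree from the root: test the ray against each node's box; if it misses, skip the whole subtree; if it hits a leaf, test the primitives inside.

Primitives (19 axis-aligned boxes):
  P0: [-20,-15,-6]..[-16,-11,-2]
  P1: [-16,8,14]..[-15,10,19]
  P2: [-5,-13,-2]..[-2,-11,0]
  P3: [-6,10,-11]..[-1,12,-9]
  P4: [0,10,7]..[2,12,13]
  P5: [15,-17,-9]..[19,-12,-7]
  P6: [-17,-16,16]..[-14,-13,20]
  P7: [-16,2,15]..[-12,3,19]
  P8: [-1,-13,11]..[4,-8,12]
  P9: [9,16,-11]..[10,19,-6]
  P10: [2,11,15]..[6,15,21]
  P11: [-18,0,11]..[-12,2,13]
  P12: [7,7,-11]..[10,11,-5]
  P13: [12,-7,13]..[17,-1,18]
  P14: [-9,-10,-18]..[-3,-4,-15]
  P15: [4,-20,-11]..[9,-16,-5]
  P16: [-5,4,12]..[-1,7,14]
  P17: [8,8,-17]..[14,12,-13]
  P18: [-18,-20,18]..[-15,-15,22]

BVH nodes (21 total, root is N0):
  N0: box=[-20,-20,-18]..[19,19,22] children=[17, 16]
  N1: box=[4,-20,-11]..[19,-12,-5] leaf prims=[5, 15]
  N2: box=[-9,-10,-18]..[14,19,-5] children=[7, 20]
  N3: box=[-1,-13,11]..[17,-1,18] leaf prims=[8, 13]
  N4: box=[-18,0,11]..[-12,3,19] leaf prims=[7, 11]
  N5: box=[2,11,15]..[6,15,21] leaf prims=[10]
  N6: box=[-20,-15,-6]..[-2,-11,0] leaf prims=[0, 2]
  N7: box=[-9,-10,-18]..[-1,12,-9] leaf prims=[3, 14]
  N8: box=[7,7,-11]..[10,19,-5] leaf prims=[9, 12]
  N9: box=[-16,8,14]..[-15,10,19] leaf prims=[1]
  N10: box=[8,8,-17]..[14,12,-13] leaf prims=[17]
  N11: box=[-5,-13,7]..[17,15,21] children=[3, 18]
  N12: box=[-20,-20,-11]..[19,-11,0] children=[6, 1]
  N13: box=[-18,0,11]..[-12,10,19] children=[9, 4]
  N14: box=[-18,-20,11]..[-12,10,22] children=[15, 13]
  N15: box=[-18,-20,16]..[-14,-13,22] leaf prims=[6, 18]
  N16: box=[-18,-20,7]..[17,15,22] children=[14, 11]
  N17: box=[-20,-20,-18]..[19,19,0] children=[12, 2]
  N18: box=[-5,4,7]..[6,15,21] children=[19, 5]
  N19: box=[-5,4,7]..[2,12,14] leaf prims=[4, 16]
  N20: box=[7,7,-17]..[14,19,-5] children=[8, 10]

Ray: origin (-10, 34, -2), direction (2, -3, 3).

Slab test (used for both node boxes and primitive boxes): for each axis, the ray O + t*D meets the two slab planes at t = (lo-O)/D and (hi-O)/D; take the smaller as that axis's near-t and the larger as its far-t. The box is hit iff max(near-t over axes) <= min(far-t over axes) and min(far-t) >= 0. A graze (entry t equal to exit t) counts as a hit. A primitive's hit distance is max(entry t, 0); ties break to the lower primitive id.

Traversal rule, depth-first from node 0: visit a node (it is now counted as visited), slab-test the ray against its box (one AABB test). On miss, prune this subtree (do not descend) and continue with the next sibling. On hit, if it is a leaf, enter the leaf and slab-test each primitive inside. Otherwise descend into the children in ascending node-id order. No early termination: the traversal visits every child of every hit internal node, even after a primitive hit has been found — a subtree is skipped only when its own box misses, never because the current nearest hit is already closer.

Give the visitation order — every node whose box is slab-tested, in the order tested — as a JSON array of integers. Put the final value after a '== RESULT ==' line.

Walk:
N0 x:[-5,29/2] y:[5,18] z:[-16/3,8] -> hit [5,8], descend [16, 17]
  N16 x:[-4,27/2] y:[19/3,18] z:[3,8] -> hit [19/3,8], descend [11, 14]
    N11 x:[5/2,27/2] y:[19/3,47/3] z:[3,23/3] -> hit [19/3,23/3], descend [3, 18]
      N3 x:[9/2,27/2] y:[35/3,47/3] z:[13/3,20/3] -> miss, prune
      N18 x:[5/2,8] y:[19/3,10] z:[3,23/3] -> hit [19/3,23/3], descend [5, 19]
        N5 x:[6,8] y:[19/3,23/3] z:[17/3,23/3] -> hit [19/3,23/3] leaf, test {P10@t=19/3}
        N19 x:[5/2,6] y:[22/3,10] z:[3,16/3] -> miss, prune
    N14 x:[-4,-1] y:[8,18] z:[13/3,8] -> miss, prune
  N17 x:[-5,29/2] y:[5,18] z:[-16/3,2/3] -> miss, prune

9 AABB tests over nodes [0, 16, 11, 3, 18, 5, 19, 14, 17]; 1 leaf entered; closest P10.

== RESULT ==
[0, 16, 11, 3, 18, 5, 19, 14, 17]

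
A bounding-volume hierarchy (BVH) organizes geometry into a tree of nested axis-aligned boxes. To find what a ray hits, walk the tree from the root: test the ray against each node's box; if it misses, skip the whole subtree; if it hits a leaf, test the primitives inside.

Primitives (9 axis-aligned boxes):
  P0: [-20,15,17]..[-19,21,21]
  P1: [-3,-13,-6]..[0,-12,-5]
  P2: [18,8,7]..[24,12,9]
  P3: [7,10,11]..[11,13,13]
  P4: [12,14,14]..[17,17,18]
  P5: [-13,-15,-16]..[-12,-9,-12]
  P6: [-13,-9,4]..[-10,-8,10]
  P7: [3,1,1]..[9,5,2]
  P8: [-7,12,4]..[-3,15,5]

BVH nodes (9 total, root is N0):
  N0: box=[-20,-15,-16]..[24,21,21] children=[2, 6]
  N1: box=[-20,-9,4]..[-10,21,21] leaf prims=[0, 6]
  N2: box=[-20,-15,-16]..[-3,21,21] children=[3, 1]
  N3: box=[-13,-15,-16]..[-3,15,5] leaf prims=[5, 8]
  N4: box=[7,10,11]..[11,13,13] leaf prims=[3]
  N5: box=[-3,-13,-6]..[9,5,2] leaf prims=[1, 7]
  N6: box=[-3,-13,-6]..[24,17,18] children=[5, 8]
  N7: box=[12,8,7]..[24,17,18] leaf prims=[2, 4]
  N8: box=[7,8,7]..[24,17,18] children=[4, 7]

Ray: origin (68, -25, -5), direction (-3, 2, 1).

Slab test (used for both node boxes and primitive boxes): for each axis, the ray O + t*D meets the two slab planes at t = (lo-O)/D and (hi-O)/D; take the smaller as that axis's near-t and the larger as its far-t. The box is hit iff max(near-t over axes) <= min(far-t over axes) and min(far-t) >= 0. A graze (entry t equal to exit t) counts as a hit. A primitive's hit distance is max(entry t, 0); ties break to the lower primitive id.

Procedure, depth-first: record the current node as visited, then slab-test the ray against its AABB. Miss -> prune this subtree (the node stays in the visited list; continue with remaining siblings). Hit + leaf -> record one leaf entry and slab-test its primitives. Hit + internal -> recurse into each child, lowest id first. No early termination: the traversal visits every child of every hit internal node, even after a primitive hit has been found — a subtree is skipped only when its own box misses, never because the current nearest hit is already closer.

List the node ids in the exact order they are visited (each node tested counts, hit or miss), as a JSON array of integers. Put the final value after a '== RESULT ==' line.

Trace the traversal:
N0 x:[44/3,88/3] y:[5,23] z:[-11,26] -> hit [44/3,23], descend [2, 6]
  N2 x:[71/3,88/3] y:[5,23] z:[-11,26] -> miss, prune
  N6 x:[44/3,71/3] y:[6,21] z:[-1,23] -> hit [44/3,21], descend [5, 8]
    N5 x:[59/3,71/3] y:[6,15] z:[-1,7] -> miss, prune
    N8 x:[44/3,61/3] y:[33/2,21] z:[12,23] -> hit [33/2,61/3], descend [4, 7]
      N4 x:[19,61/3] y:[35/2,19] z:[16,18] -> miss, prune
      N7 x:[44/3,56/3] y:[33/2,21] z:[12,23] -> hit [33/2,56/3] leaf, test {P2(miss), P4(miss)}

7 AABB tests over nodes [0, 2, 6, 5, 8, 4, 7]; 1 leaf entered; closest miss.

== RESULT ==
[0, 2, 6, 5, 8, 4, 7]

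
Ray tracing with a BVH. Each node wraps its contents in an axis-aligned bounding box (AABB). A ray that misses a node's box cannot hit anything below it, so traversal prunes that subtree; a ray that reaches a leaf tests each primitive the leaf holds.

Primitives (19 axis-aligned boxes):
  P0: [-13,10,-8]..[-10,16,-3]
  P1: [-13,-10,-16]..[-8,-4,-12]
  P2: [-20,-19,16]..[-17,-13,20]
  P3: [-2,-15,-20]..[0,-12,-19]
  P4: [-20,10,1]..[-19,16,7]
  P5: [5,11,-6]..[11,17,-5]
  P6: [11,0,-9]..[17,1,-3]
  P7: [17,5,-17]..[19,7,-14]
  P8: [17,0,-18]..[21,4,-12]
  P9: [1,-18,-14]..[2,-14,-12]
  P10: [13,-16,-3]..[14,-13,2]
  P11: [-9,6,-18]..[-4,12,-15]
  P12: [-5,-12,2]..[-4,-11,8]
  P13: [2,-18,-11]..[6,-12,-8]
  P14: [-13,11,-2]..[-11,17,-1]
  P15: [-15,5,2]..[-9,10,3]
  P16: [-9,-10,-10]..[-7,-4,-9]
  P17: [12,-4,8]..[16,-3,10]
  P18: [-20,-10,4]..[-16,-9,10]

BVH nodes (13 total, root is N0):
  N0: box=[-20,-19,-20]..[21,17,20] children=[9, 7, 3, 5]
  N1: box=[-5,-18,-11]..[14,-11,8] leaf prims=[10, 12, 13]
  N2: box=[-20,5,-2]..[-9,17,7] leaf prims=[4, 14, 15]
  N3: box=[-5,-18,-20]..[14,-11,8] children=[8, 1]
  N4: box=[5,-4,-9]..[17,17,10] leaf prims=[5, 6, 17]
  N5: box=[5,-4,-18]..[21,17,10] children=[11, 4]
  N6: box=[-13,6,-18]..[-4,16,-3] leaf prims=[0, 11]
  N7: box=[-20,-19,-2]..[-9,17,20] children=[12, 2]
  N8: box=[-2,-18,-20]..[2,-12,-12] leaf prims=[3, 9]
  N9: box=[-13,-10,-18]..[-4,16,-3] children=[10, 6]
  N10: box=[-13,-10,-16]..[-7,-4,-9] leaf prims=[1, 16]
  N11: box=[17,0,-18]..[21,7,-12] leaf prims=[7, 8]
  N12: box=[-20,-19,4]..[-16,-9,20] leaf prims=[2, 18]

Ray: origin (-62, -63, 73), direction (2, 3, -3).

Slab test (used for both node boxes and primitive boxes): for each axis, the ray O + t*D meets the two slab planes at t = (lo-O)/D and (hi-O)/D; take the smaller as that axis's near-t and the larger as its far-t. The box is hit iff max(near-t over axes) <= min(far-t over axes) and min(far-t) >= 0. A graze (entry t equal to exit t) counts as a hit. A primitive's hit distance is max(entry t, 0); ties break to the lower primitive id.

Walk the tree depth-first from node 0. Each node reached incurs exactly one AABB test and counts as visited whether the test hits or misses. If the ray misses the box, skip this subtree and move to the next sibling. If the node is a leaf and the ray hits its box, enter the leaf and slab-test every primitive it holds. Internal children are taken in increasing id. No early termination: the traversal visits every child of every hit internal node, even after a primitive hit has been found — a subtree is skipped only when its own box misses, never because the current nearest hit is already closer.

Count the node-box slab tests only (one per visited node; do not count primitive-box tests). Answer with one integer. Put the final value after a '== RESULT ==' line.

Traverse from the root:
N0 x:[21,83/2] y:[44/3,80/3] z:[53/3,31] -> hit [21,80/3], descend [3, 5, 7, 9]
  N3 x:[57/2,38] y:[15,52/3] z:[65/3,31] -> miss, prune
  N5 x:[67/2,83/2] y:[59/3,80/3] z:[21,91/3] -> miss, prune
  N7 x:[21,53/2] y:[44/3,80/3] z:[53/3,25] -> hit [21,25], descend [2, 12]
    N2 x:[21,53/2] y:[68/3,80/3] z:[22,25] -> hit [68/3,25] leaf, test {P4(miss), P14@t=74/3, P15@t=47/2}
    N12 x:[21,23] y:[44/3,18] z:[53/3,23] -> miss, prune
  N9 x:[49/2,29] y:[53/3,79/3] z:[76/3,91/3] -> hit [76/3,79/3], descend [6, 10]
    N6 x:[49/2,29] y:[23,79/3] z:[76/3,91/3] -> hit [76/3,79/3] leaf, test {P0@t=76/3, P11(miss)}
    N10 x:[49/2,55/2] y:[53/3,59/3] z:[82/3,89/3] -> miss, prune

Summary -> nodes [0, 3, 5, 7, 2, 12, 9, 6, 10]; box-tests=9; leaf-entries=2; first=P15

== RESULT ==
9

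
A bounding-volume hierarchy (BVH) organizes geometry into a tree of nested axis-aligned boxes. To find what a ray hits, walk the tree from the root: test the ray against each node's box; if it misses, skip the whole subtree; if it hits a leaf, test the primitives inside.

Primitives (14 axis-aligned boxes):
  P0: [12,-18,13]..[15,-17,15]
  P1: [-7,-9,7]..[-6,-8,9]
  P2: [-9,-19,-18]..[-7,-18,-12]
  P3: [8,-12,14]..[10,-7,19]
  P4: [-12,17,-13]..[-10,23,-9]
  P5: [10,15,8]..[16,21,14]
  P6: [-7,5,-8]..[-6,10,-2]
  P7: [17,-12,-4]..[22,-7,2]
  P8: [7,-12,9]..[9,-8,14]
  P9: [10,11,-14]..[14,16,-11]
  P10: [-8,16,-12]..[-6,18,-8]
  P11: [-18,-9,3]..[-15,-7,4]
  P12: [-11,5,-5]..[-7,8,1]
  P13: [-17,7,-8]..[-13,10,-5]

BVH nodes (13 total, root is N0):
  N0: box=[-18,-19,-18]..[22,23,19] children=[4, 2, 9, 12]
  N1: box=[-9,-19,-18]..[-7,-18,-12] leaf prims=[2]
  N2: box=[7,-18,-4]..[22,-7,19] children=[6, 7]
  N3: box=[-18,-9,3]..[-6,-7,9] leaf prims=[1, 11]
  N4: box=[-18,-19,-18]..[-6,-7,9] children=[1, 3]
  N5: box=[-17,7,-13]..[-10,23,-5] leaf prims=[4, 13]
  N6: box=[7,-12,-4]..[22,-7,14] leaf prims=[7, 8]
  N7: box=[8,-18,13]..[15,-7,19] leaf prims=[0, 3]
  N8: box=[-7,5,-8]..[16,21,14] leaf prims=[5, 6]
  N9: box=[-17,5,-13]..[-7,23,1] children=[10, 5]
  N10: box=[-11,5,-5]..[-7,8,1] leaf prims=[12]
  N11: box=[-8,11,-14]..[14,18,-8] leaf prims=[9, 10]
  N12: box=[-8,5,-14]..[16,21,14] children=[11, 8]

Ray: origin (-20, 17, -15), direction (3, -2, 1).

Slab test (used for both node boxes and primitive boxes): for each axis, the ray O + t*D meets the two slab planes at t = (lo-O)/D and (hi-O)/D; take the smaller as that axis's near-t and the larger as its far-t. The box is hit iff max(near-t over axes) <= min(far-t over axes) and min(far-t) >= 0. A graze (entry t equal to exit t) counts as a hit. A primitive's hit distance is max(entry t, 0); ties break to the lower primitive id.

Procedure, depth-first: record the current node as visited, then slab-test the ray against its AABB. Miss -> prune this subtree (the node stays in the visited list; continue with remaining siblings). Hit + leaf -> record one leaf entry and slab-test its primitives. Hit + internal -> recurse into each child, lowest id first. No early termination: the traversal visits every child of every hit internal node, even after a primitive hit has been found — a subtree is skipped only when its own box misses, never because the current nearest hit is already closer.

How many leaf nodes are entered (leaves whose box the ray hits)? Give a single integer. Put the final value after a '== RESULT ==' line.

Traverse from the root:
N0 x:[2/3,14] y:[-3,18] z:[-3,34] -> hit [2/3,14], descend [2, 4, 9, 12]
  N2 x:[9,14] y:[12,35/2] z:[11,34] -> hit [12,14], descend [6, 7]
    N6 x:[9,14] y:[12,29/2] z:[11,29] -> hit [12,14] leaf, test {P7@t=37/3, P8(miss)}
    N7 x:[28/3,35/3] y:[12,35/2] z:[28,34] -> miss, prune
  N4 x:[2/3,14/3] y:[12,18] z:[-3,24] -> miss, prune
  N9 x:[1,13/3] y:[-3,6] z:[2,16] -> hit [2,13/3], descend [5, 10]
    N5 x:[1,10/3] y:[-3,5] z:[2,10] -> hit [2,10/3] leaf, test {P4(miss), P13(miss)}
    N10 x:[3,13/3] y:[9/2,6] z:[10,16] -> miss, prune
  N12 x:[4,12] y:[-2,6] z:[1,29] -> hit [4,6], descend [8, 11]
    N8 x:[13/3,12] y:[-2,6] z:[7,29] -> miss, prune
    N11 x:[4,34/3] y:[-1/2,3] z:[1,7] -> miss, prune

Visited [0, 2, 6, 7, 4, 9, 5, 10, 12, 8, 11]. Tests: 11 box, 2 leaf. Nearest: P7.

== RESULT ==
2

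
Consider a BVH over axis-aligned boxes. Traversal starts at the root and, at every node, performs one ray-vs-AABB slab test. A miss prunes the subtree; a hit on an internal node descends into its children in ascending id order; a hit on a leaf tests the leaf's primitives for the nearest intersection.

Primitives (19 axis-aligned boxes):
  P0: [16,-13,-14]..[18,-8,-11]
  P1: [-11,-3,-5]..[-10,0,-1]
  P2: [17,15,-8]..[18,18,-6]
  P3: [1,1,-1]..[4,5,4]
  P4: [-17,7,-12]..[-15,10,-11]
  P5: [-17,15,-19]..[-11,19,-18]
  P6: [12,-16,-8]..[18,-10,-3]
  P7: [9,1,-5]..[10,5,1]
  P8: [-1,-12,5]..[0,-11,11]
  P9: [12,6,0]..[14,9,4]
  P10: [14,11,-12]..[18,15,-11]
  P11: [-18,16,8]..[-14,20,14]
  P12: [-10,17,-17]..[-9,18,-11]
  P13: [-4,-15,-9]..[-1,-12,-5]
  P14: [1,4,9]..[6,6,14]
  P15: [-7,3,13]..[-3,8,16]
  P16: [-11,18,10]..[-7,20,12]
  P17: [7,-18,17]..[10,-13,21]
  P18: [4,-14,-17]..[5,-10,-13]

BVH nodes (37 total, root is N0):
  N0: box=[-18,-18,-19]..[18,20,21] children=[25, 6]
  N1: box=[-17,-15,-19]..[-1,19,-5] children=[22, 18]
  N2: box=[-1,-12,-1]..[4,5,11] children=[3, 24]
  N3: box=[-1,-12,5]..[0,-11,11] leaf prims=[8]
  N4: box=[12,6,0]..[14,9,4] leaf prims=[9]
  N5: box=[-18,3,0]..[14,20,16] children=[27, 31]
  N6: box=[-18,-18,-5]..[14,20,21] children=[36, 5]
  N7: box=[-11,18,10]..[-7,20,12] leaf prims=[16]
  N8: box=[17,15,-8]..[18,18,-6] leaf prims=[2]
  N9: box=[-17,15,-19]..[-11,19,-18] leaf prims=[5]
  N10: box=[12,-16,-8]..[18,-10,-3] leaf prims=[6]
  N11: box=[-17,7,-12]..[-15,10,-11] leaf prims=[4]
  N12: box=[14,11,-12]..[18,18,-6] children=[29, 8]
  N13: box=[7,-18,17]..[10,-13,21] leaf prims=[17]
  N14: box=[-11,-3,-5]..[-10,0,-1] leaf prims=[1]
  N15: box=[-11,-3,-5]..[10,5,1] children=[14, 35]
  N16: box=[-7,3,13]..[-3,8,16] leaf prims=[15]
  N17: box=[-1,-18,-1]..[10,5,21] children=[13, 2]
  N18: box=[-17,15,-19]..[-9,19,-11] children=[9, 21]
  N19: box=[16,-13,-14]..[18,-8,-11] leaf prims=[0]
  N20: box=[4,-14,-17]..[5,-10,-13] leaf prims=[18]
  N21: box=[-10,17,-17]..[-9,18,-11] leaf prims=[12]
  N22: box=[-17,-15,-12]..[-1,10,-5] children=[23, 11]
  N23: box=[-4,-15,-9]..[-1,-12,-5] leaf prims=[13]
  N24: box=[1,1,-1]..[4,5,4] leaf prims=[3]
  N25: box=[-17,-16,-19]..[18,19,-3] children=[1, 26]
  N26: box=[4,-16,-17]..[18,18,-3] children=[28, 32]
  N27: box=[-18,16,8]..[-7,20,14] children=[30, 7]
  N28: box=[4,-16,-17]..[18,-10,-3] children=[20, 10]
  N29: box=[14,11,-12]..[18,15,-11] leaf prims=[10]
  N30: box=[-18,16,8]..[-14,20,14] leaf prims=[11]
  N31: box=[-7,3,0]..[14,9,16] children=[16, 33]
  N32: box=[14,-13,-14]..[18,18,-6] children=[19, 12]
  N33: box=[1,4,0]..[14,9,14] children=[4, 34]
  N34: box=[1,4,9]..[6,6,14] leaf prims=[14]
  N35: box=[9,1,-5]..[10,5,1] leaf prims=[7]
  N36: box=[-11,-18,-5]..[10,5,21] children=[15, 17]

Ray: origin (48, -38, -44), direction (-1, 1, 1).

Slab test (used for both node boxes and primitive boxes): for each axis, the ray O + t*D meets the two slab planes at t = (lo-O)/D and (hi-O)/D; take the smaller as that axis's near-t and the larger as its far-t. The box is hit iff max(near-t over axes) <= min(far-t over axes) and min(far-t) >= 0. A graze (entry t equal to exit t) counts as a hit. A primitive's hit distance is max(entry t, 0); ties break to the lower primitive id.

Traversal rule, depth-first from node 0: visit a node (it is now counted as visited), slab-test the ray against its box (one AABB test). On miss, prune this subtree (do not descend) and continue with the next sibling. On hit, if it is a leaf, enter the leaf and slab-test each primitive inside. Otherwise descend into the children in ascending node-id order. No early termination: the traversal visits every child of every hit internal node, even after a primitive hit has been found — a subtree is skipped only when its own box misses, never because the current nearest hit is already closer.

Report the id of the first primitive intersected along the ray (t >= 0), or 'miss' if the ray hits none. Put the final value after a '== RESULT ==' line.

Trace the traversal:
N0 x:[30,66] y:[20,58] z:[25,65] -> hit [30,58], descend [6, 25]
  N6 x:[34,66] y:[20,58] z:[39,65] -> hit [39,58], descend [5, 36]
    N5 x:[34,66] y:[41,58] z:[44,60] -> hit [44,58], descend [27, 31]
      N27 x:[55,66] y:[54,58] z:[52,58] -> hit [55,58], descend [7, 30]
        N7 x:[55,59] y:[56,58] z:[54,56] -> hit [56,56] leaf, test {P16@t=56}
        N30 x:[62,66] y:[54,58] z:[52,58] -> miss, prune
      N31 x:[34,55] y:[41,47] z:[44,60] -> hit [44,47], descend [16, 33]
        N16 x:[51,55] y:[41,46] z:[57,60] -> miss, prune
        N33 x:[34,47] y:[42,47] z:[44,58] -> hit [44,47], descend [4, 34]
          N4 x:[34,36] y:[44,47] z:[44,48] -> miss, prune
          N34 x:[42,47] y:[42,44] z:[53,58] -> miss, prune
    N36 x:[38,59] y:[20,43] z:[39,65] -> hit [39,43], descend [15, 17]
      N15 x:[38,59] y:[35,43] z:[39,45] -> hit [39,43], descend [14, 35]
        N14 x:[58,59] y:[35,38] z:[39,43] -> miss, prune
        N35 x:[38,39] y:[39,43] z:[39,45] -> hit [39,39] leaf, test {P7@t=39}
      N17 x:[38,49] y:[20,43] z:[43,65] -> hit [43,43], descend [2, 13]
        N2 x:[44,49] y:[26,43] z:[43,55] -> miss, prune
        N13 x:[38,41] y:[20,25] z:[61,65] -> miss, prune
  N25 x:[30,65] y:[22,57] z:[25,41] -> hit [30,41], descend [1, 26]
    N1 x:[49,65] y:[23,57] z:[25,39] -> miss, prune
    N26 x:[30,44] y:[22,56] z:[27,41] -> hit [30,41], descend [28, 32]
      N28 x:[30,44] y:[22,28] z:[27,41] -> miss, prune
      N32 x:[30,34] y:[25,56] z:[30,38] -> hit [30,34], descend [12, 19]
        N12 x:[30,34] y:[49,56] z:[32,38] -> miss, prune
        N19 x:[30,32] y:[25,30] z:[30,33] -> hit [30,30] leaf, test {P0@t=30}

25 AABB tests over nodes [0, 6, 5, 27, 7, 30, 31, 16, 33, 4, 34, 36, 15, 14, 35, 17, 2, 13, 25, 1, 26, 28, 32, 12, 19]; 3 leaves entered; closest P0.

== RESULT ==
0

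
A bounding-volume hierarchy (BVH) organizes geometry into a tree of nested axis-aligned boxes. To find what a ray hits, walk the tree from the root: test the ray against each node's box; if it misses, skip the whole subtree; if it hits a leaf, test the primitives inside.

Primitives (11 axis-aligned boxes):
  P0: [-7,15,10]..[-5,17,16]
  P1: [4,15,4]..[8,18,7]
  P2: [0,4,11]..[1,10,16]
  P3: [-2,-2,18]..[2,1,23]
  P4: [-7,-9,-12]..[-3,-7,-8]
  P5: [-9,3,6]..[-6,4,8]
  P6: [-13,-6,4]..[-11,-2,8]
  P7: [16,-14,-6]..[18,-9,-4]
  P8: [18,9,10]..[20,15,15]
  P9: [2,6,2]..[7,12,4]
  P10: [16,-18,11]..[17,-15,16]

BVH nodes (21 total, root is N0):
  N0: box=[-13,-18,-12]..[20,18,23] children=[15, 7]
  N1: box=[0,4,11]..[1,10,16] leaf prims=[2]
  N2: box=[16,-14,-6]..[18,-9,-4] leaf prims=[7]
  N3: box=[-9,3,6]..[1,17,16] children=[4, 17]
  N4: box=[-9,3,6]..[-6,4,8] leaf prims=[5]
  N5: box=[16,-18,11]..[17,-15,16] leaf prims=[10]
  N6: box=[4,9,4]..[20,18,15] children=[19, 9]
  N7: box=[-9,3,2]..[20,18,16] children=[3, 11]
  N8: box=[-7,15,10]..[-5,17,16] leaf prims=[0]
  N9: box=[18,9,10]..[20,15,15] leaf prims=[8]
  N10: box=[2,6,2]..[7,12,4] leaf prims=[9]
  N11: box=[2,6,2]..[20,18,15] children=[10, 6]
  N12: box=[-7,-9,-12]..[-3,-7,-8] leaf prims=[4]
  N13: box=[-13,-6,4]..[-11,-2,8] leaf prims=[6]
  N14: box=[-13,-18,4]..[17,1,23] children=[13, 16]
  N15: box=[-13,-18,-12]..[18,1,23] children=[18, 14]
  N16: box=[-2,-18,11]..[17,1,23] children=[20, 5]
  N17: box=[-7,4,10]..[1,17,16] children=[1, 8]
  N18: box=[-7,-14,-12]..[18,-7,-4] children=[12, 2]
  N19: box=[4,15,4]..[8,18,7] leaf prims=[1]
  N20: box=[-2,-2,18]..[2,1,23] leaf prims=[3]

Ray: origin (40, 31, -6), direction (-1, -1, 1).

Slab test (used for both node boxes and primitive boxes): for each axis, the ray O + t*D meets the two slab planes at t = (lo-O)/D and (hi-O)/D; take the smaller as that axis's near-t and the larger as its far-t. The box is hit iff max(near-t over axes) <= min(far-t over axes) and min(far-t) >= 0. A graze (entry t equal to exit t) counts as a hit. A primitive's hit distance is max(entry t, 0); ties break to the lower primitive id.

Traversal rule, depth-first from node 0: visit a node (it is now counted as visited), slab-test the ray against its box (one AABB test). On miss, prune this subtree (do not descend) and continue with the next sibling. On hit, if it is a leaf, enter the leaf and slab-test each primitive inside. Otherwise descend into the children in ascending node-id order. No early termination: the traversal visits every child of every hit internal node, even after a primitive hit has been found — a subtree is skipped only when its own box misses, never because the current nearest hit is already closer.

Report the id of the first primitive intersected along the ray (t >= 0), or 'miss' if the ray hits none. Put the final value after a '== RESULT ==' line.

Walk:
N0 x:[20,53] y:[13,49] z:[-6,29] -> hit [20,29], descend [7, 15]
  N7 x:[20,49] y:[13,28] z:[8,22] -> hit [20,22], descend [3, 11]
    N3 x:[39,49] y:[14,28] z:[12,22] -> miss, prune
    N11 x:[20,38] y:[13,25] z:[8,21] -> hit [20,21], descend [6, 10]
      N6 x:[20,36] y:[13,22] z:[10,21] -> hit [20,21], descend [9, 19]
        N9 x:[20,22] y:[16,22] z:[16,21] -> hit [20,21] leaf, test {P8@t=20}
        N19 x:[32,36] y:[13,16] z:[10,13] -> miss, prune
      N10 x:[33,38] y:[19,25] z:[8,10] -> miss, prune
  N15 x:[22,53] y:[30,49] z:[-6,29] -> miss, prune

Summary -> nodes [0, 7, 3, 11, 6, 9, 19, 10, 15]; box-tests=9; leaf-entries=1; first=P8

== RESULT ==
8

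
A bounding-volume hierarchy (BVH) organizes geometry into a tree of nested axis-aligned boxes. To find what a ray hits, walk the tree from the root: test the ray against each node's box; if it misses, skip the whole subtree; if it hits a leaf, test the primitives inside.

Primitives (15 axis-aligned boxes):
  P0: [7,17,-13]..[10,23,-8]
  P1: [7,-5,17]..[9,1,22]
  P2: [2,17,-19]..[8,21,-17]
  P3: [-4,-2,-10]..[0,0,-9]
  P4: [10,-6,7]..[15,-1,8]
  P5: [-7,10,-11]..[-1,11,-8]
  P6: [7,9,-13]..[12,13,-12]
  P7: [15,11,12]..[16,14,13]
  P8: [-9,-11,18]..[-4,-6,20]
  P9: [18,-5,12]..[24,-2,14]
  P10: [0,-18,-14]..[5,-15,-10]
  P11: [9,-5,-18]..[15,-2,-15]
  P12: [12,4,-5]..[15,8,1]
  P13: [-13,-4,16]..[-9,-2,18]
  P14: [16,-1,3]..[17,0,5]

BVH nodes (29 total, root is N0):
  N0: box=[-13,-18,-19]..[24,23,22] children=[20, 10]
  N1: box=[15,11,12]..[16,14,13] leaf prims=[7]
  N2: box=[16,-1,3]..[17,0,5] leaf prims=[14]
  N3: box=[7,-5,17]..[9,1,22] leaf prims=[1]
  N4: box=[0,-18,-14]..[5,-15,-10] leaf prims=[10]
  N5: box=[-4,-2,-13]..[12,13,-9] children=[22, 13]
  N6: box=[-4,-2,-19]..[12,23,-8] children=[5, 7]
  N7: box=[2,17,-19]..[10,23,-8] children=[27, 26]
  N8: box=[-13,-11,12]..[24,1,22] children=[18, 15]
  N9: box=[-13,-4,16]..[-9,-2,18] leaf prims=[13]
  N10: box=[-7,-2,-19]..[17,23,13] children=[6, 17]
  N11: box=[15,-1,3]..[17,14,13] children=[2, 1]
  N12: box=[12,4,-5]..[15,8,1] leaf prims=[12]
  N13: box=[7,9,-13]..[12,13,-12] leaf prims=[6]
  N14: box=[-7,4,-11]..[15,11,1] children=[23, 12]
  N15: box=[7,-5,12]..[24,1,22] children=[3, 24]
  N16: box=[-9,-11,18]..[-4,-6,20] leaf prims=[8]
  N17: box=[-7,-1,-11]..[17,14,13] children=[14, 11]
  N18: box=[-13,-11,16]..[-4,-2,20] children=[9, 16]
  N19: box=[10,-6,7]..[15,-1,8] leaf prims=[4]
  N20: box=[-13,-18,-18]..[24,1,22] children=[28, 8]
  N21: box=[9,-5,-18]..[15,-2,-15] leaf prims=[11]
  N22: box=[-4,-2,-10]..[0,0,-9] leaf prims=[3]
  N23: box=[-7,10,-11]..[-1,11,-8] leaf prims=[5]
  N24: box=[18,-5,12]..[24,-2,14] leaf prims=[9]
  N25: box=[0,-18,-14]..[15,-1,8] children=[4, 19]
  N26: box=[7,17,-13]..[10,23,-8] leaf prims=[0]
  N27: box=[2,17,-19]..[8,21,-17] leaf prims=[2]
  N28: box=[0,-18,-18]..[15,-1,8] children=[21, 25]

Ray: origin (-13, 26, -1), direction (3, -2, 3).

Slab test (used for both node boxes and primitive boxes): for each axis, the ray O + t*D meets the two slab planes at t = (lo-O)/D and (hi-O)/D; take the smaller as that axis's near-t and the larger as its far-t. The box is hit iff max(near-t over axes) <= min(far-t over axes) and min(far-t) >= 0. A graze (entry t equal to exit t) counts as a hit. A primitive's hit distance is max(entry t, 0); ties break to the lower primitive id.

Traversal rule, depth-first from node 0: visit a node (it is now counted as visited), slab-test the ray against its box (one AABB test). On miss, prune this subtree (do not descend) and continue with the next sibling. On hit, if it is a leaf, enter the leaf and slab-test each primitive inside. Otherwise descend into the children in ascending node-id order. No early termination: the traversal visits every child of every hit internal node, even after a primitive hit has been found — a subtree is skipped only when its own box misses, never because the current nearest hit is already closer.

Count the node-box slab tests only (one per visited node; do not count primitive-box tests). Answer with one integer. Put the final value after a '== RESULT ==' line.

Trace the traversal:
N0 x:[0,37/3] y:[3/2,22] z:[-6,23/3] -> hit [3/2,23/3], descend [10, 20]
  N10 x:[2,10] y:[3/2,14] z:[-6,14/3] -> hit [2,14/3], descend [6, 17]
    N6 x:[3,25/3] y:[3/2,14] z:[-6,-7/3] -> miss, prune
    N17 x:[2,10] y:[6,27/2] z:[-10/3,14/3] -> miss, prune
  N20 x:[0,37/3] y:[25/2,22] z:[-17/3,23/3] -> miss, prune

order=[0, 10, 6, 17, 20]  |boxes|=5  |leaves|=0  hit=miss

== RESULT ==
5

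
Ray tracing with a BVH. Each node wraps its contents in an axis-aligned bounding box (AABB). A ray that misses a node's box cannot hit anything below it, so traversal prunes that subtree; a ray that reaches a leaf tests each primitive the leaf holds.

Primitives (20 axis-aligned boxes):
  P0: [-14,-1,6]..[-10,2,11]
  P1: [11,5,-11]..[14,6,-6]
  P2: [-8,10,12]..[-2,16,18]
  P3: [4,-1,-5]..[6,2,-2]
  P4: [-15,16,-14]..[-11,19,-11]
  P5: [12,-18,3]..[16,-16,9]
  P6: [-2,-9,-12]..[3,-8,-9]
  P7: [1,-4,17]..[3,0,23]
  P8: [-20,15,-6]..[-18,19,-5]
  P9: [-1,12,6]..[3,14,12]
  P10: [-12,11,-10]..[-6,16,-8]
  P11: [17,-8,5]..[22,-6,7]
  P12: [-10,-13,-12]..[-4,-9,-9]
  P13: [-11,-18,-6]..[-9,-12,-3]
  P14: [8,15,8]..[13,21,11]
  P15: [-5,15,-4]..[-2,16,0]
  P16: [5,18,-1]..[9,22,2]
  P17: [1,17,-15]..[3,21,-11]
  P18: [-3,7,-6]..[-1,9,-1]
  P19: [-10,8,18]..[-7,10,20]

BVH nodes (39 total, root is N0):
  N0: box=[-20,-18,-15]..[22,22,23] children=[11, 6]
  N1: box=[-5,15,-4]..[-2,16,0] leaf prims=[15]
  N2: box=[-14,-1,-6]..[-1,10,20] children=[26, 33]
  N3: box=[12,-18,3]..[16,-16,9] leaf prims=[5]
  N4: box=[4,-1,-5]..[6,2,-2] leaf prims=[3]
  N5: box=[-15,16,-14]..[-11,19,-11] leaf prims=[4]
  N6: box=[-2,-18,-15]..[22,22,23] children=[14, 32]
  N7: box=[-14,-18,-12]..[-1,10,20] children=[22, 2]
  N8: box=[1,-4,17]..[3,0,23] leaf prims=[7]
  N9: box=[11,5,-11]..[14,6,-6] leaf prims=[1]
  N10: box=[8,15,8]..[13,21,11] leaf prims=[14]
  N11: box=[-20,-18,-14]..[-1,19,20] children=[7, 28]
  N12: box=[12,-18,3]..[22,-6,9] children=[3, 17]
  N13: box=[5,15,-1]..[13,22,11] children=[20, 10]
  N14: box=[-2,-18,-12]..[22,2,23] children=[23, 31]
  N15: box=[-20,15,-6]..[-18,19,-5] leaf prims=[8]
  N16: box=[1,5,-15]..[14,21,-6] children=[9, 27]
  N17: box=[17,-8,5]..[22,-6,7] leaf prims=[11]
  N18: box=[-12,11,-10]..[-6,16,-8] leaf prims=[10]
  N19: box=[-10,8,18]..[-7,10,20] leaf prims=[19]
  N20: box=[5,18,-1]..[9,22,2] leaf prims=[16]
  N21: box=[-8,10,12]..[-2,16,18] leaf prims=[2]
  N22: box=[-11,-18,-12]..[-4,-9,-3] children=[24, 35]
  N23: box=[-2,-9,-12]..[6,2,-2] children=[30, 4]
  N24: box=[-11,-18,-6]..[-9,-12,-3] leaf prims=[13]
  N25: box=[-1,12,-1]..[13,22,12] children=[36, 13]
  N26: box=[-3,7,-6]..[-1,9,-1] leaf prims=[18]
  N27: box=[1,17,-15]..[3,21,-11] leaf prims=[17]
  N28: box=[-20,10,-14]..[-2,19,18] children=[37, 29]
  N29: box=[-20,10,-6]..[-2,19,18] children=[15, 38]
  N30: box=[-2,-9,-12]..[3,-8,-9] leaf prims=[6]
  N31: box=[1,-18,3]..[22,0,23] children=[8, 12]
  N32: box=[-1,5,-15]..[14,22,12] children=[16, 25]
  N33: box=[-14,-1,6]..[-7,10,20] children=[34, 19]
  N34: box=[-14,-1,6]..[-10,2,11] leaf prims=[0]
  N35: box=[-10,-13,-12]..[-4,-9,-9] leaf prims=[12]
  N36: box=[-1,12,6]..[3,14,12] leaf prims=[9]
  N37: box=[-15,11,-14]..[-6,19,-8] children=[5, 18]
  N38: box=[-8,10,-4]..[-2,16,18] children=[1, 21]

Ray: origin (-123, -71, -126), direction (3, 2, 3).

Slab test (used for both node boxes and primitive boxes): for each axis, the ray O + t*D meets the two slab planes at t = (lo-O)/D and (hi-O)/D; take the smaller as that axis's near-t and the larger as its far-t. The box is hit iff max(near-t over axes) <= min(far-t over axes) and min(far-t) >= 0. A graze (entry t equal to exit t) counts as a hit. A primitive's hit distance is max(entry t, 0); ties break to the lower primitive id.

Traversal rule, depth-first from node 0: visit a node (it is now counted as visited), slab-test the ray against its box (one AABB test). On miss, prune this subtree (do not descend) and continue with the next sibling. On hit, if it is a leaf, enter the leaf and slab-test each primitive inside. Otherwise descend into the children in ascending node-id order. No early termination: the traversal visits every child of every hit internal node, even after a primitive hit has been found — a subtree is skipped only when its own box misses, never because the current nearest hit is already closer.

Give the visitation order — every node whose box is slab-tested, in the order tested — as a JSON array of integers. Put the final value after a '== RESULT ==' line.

Traverse from the root:
N0 x:[103/3,145/3] y:[53/2,93/2] z:[37,149/3] -> hit [37,93/2], descend [6, 11]
  N6 x:[121/3,145/3] y:[53/2,93/2] z:[37,149/3] -> hit [121/3,93/2], descend [14, 32]
    N14 x:[121/3,145/3] y:[53/2,73/2] z:[38,149/3] -> miss, prune
    N32 x:[122/3,137/3] y:[38,93/2] z:[37,46] -> hit [122/3,137/3], descend [16, 25]
      N16 x:[124/3,137/3] y:[38,46] z:[37,40] -> miss, prune
      N25 x:[122/3,136/3] y:[83/2,93/2] z:[125/3,46] -> hit [125/3,136/3], descend [13, 36]
        N13 x:[128/3,136/3] y:[43,93/2] z:[125/3,137/3] -> hit [43,136/3], descend [10, 20]
          N10 x:[131/3,136/3] y:[43,46] z:[134/3,137/3] -> hit [134/3,136/3] leaf, test {P14@t=134/3}
          N20 x:[128/3,44] y:[89/2,93/2] z:[125/3,128/3] -> miss, prune
        N36 x:[122/3,42] y:[83/2,85/2] z:[44,46] -> miss, prune
  N11 x:[103/3,122/3] y:[53/2,45] z:[112/3,146/3] -> hit [112/3,122/3], descend [7, 28]
    N7 x:[109/3,122/3] y:[53/2,81/2] z:[38,146/3] -> hit [38,81/2], descend [2, 22]
      N2 x:[109/3,122/3] y:[35,81/2] z:[40,146/3] -> hit [40,81/2], descend [26, 33]
        N26 x:[40,122/3] y:[39,40] z:[40,125/3] -> hit [40,40] leaf, test {P18@t=40}
        N33 x:[109/3,116/3] y:[35,81/2] z:[44,146/3] -> miss, prune
      N22 x:[112/3,119/3] y:[53/2,31] z:[38,41] -> miss, prune
    N28 x:[103/3,121/3] y:[81/2,45] z:[112/3,48] -> miss, prune

Visited [0, 6, 14, 32, 16, 25, 13, 10, 20, 36, 11, 7, 2, 26, 33, 22, 28]. Tests: 17 box, 2 leaf. Nearest: P18.

== RESULT ==
[0, 6, 14, 32, 16, 25, 13, 10, 20, 36, 11, 7, 2, 26, 33, 22, 28]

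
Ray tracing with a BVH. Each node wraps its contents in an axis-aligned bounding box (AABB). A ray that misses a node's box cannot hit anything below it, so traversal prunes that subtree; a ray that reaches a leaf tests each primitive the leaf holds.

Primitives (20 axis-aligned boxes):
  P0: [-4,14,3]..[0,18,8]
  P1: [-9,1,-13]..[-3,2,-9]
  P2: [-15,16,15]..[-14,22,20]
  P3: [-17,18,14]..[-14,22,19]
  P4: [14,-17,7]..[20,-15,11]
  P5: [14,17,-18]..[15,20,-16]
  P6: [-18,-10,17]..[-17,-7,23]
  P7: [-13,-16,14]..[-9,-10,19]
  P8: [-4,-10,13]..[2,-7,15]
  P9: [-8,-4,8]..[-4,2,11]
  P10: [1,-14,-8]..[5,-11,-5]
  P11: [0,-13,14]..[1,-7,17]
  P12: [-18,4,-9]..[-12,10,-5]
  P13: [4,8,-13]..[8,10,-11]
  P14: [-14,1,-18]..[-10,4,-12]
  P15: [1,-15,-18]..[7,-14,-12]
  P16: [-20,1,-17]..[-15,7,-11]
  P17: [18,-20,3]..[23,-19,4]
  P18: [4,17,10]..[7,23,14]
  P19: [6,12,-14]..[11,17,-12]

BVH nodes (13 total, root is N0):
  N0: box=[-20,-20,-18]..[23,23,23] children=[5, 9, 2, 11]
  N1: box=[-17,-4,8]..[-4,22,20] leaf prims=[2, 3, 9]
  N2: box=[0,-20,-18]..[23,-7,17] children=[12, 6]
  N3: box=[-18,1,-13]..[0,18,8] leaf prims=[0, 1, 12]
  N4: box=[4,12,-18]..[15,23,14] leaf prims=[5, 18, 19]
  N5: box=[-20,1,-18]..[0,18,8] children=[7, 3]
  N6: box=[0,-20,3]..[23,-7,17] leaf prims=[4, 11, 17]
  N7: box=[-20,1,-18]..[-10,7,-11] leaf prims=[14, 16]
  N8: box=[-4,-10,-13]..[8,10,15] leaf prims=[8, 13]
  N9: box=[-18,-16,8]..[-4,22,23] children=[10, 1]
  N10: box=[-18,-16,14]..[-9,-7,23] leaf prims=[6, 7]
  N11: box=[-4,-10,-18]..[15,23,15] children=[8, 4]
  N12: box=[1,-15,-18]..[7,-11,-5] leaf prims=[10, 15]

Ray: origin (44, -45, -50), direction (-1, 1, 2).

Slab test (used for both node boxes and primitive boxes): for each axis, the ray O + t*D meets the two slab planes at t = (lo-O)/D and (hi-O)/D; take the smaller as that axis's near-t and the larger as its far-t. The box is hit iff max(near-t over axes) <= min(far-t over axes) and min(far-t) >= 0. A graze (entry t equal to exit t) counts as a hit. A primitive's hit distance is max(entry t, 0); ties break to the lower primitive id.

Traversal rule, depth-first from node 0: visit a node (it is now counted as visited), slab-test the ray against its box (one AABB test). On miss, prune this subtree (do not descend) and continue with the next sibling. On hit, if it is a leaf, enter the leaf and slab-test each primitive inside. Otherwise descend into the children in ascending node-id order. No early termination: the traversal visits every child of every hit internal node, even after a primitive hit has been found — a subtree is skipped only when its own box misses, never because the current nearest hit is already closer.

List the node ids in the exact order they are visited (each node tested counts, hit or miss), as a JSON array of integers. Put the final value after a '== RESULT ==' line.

Traverse from the root:
N0 x:[21,64] y:[25,68] z:[16,73/2] -> hit [25,73/2], descend [2, 5, 9, 11]
  N2 x:[21,44] y:[25,38] z:[16,67/2] -> hit [25,67/2], descend [6, 12]
    N6 x:[21,44] y:[25,38] z:[53/2,67/2] -> hit [53/2,67/2] leaf, test {P4@t=57/2, P11(miss), P17(miss)}
    N12 x:[37,43] y:[30,34] z:[16,45/2] -> miss, prune
  N5 x:[44,64] y:[46,63] z:[16,29] -> miss, prune
  N9 x:[48,62] y:[29,67] z:[29,73/2] -> miss, prune
  N11 x:[29,48] y:[35,68] z:[16,65/2] -> miss, prune

7 AABB tests over nodes [0, 2, 6, 12, 5, 9, 11]; 1 leaf entered; closest P4.

== RESULT ==
[0, 2, 6, 12, 5, 9, 11]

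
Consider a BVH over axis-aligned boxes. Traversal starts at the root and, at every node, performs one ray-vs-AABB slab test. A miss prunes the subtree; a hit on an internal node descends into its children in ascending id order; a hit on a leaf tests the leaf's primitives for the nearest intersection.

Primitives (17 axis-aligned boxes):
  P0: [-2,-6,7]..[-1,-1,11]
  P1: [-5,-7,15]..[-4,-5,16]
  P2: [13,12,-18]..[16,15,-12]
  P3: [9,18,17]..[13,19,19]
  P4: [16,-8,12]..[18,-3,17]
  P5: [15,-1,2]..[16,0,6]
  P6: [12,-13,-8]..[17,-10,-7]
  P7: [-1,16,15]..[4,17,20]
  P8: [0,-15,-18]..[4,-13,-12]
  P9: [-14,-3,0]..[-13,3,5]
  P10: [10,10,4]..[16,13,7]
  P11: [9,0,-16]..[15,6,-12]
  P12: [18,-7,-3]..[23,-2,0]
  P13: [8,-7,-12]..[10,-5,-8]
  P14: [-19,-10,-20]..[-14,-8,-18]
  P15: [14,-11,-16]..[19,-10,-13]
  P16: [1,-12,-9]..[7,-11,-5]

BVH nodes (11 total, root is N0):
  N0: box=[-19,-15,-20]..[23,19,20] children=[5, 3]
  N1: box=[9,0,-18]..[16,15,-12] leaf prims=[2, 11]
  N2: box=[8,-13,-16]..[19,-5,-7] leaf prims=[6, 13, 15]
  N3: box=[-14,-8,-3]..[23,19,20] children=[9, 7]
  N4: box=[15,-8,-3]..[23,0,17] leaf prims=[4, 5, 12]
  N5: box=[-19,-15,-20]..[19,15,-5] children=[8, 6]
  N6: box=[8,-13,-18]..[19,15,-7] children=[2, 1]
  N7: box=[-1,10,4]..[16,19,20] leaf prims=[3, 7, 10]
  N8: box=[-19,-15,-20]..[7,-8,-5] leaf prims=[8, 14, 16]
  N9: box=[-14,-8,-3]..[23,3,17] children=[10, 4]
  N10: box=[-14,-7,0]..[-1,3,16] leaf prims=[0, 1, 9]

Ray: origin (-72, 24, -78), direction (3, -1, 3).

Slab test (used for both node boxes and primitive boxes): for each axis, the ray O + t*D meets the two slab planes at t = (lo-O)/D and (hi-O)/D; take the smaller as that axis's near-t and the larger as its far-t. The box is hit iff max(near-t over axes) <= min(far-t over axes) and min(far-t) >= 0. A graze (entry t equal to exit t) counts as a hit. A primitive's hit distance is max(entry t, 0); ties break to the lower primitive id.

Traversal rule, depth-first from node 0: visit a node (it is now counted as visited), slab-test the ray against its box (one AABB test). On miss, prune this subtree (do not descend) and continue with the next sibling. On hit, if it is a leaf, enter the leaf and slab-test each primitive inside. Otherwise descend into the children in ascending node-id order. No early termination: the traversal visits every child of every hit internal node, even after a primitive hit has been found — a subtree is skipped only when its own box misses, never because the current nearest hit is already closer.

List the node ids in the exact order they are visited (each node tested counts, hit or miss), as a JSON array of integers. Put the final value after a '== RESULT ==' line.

Traverse from the root:
N0 x:[53/3,95/3] y:[5,39] z:[58/3,98/3] -> hit [58/3,95/3], descend [3, 5]
  N3 x:[58/3,95/3] y:[5,32] z:[25,98/3] -> hit [25,95/3], descend [7, 9]
    N7 x:[71/3,88/3] y:[5,14] z:[82/3,98/3] -> miss, prune
    N9 x:[58/3,95/3] y:[21,32] z:[25,95/3] -> hit [25,95/3], descend [4, 10]
      N4 x:[29,95/3] y:[24,32] z:[25,95/3] -> hit [29,95/3] leaf, test {P4@t=30, P5(miss), P12(miss)}
      N10 x:[58/3,71/3] y:[21,31] z:[26,94/3] -> miss, prune
  N5 x:[53/3,91/3] y:[9,39] z:[58/3,73/3] -> hit [58/3,73/3], descend [6, 8]
    N6 x:[80/3,91/3] y:[9,37] z:[20,71/3] -> miss, prune
    N8 x:[53/3,79/3] y:[32,39] z:[58/3,73/3] -> miss, prune

Summary -> nodes [0, 3, 7, 9, 4, 10, 5, 6, 8]; box-tests=9; leaf-entries=1; first=P4

== RESULT ==
[0, 3, 7, 9, 4, 10, 5, 6, 8]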